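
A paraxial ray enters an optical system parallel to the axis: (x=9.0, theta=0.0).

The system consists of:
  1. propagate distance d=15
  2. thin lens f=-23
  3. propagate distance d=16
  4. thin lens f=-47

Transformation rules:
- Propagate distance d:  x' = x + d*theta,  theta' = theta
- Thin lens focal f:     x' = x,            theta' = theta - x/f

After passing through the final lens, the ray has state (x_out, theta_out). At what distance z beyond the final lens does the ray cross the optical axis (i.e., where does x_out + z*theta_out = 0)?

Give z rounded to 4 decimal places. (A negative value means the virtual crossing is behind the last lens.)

Initial: x=9.0000 theta=0.0000
After 1 (propagate distance d=15): x=9.0000 theta=0.0000
After 2 (thin lens f=-23): x=9.0000 theta=9/23 (≈0.3913)
After 3 (propagate distance d=16): x=351/23 (≈15.2609) theta=9/23 (≈0.3913)
After 4 (thin lens f=-47): x=351/23 (≈15.2609) theta=774/1081 (≈0.7160)
z_focus = -x_out/theta_out = -(351/23)/(774/1081) = -1833/86 ≈ -21.3140
Rounded to 4 decimal places: z = -21.3140

Answer: -21.3140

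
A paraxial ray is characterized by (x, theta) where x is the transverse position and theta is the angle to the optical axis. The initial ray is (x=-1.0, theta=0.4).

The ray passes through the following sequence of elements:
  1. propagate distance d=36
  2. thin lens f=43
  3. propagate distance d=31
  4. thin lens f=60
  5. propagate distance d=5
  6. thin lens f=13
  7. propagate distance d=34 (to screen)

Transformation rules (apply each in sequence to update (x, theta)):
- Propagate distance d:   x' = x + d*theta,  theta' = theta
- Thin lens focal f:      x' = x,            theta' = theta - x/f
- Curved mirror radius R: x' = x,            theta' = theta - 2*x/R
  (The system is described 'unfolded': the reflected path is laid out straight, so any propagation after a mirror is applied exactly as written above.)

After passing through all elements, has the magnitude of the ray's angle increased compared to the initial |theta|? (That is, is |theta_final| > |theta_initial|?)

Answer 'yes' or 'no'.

Initial: x=-1.0000 theta=0.4000
After 1 (propagate distance d=36): x=13.4000 theta=0.4000
After 2 (thin lens f=43): x=13.4000 theta=19/215 (≈0.0884)
After 3 (propagate distance d=31): x=694/43 (≈16.1395) theta=19/215 (≈0.0884)
After 4 (thin lens f=60): x=694/43 (≈16.1395) theta=-233/1290 (≈-0.1806)
After 5 (propagate distance d=5): x=3931/258 (≈15.2364) theta=-233/1290 (≈-0.1806)
After 6 (thin lens f=13): x=3931/258 (≈15.2364) theta=-11342/8385 (≈-1.3527)
After 7 (propagate distance d=34 (to screen)): x=-515741/16770 (≈-30.7538) theta=-11342/8385 (≈-1.3527)
|theta_initial|=0.4000 |theta_final|=11342/8385 (≈1.3527) -> increased

Answer: yes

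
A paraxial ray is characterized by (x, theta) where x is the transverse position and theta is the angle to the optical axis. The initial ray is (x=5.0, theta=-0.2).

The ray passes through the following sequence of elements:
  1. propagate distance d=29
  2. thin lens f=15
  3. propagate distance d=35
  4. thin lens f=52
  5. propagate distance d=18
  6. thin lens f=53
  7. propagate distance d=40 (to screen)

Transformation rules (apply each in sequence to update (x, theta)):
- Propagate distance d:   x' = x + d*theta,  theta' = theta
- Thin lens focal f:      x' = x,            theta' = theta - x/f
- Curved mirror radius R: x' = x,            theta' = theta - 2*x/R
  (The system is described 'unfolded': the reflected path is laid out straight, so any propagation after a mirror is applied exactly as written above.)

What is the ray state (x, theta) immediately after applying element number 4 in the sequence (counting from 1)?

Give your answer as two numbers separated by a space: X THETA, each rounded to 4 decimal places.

Initial: x=5.0000 theta=-0.2000
After 1 (propagate distance d=29): x=-0.8000 theta=-0.2000
After 2 (thin lens f=15): x=-0.8000 theta=-11/75 (≈-0.1467)
After 3 (propagate distance d=35): x=-89/15 (≈-5.9333) theta=-11/75 (≈-0.1467)
After 4 (thin lens f=52): x=-89/15 (≈-5.9333) theta=-127/3900 (≈-0.0326)
Rounded to 4 decimal places: x = -5.9333, theta = -0.0326

Answer: -5.9333 -0.0326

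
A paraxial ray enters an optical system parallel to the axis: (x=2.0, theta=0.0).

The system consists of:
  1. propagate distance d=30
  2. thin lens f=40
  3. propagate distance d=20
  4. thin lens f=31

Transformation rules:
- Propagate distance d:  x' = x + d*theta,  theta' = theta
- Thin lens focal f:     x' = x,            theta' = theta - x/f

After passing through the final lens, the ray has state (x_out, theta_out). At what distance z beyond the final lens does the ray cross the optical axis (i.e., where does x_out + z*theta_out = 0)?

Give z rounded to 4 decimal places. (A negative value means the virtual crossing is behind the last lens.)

Answer: 12.1569

Derivation:
Initial: x=2.0000 theta=0.0000
After 1 (propagate distance d=30): x=2.0000 theta=0.0000
After 2 (thin lens f=40): x=2.0000 theta=-0.0500
After 3 (propagate distance d=20): x=1.0000 theta=-0.0500
After 4 (thin lens f=31): x=1.0000 theta=-51/620 (≈-0.0823)
z_focus = -x_out/theta_out = -(1.0000)/(-51/620) = 620/51 ≈ 12.1569
Rounded to 4 decimal places: z = 12.1569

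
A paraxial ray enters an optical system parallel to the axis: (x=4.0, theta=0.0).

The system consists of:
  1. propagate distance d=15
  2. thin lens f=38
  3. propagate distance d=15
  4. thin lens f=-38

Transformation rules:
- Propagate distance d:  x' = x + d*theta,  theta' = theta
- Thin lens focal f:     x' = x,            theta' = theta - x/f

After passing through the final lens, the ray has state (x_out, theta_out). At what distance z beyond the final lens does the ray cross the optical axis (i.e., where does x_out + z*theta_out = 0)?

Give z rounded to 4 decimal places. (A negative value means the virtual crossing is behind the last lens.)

Initial: x=4.0000 theta=0.0000
After 1 (propagate distance d=15): x=4.0000 theta=0.0000
After 2 (thin lens f=38): x=4.0000 theta=-2/19 (≈-0.1053)
After 3 (propagate distance d=15): x=46/19 (≈2.4211) theta=-2/19 (≈-0.1053)
After 4 (thin lens f=-38): x=46/19 (≈2.4211) theta=-15/361 (≈-0.0416)
z_focus = -x_out/theta_out = -(46/19)/(-15/361) = 874/15 ≈ 58.2667
Rounded to 4 decimal places: z = 58.2667

Answer: 58.2667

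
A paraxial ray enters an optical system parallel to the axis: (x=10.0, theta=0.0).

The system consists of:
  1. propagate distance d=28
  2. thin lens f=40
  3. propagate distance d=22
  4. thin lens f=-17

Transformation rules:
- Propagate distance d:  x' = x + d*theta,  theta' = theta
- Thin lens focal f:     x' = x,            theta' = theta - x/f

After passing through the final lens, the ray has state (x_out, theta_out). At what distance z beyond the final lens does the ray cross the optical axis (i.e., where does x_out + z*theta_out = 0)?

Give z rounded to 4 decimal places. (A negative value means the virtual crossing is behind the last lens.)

Answer: -306.0000

Derivation:
Initial: x=10.0000 theta=0.0000
After 1 (propagate distance d=28): x=10.0000 theta=0.0000
After 2 (thin lens f=40): x=10.0000 theta=-0.2500
After 3 (propagate distance d=22): x=4.5000 theta=-0.2500
After 4 (thin lens f=-17): x=4.5000 theta=1/68 (≈0.0147)
z_focus = -x_out/theta_out = -(4.5000)/(1/68) = -306.0000
Rounded to 4 decimal places: z = -306.0000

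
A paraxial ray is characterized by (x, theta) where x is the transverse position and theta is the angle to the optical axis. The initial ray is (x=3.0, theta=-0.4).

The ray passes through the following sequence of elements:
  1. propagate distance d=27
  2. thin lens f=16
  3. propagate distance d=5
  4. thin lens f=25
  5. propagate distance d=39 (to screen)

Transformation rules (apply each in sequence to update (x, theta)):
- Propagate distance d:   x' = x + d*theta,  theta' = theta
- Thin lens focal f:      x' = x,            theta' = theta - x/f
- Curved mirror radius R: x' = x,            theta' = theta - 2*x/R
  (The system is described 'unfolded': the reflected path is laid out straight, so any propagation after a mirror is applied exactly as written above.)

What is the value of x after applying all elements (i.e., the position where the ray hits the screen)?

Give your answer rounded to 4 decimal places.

Initial: x=3.0000 theta=-0.4000
After 1 (propagate distance d=27): x=-7.8000 theta=-0.4000
After 2 (thin lens f=16): x=-7.8000 theta=0.0875
After 3 (propagate distance d=5): x=-7.3625 theta=0.0875
After 4 (thin lens f=25): x=-7.3625 theta=0.3820
After 5 (propagate distance d=39 (to screen)): x=7.5355 theta=0.3820
Rounded to 4 decimal places: x = 7.5355

Answer: 7.5355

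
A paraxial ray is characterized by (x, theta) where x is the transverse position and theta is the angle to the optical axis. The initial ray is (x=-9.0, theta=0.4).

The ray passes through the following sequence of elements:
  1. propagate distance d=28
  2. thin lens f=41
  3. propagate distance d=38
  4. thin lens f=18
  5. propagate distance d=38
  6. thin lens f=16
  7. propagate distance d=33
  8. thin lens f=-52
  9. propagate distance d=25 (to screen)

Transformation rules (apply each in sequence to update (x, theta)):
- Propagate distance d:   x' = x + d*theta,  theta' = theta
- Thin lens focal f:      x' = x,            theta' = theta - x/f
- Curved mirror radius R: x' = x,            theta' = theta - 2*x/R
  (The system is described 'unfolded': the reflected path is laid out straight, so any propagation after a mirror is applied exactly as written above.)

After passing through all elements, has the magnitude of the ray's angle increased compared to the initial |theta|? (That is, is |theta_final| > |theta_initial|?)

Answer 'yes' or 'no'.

Initial: x=-9.0000 theta=0.4000
After 1 (propagate distance d=28): x=2.2000 theta=0.4000
After 2 (thin lens f=41): x=2.2000 theta=71/205 (≈0.3463)
After 3 (propagate distance d=38): x=3149/205 (≈15.3610) theta=71/205 (≈0.3463)
After 4 (thin lens f=18): x=3149/205 (≈15.3610) theta=-1871/3690 (≈-0.5070)
After 5 (propagate distance d=38): x=-7208/1845 (≈-3.9068) theta=-1871/3690 (≈-0.5070)
After 6 (thin lens f=16): x=-7208/1845 (≈-3.9068) theta=-97/369 (≈-0.2629)
After 7 (propagate distance d=33): x=-23213/1845 (≈-12.5816) theta=-97/369 (≈-0.2629)
After 8 (thin lens f=-52): x=-23213/1845 (≈-12.5816) theta=-48433/95940 (≈-0.5048)
After 9 (propagate distance d=25 (to screen)): x=-805967/31980 (≈-25.2022) theta=-48433/95940 (≈-0.5048)
|theta_initial|=0.4000 |theta_final|=48433/95940 (≈0.5048) -> increased

Answer: yes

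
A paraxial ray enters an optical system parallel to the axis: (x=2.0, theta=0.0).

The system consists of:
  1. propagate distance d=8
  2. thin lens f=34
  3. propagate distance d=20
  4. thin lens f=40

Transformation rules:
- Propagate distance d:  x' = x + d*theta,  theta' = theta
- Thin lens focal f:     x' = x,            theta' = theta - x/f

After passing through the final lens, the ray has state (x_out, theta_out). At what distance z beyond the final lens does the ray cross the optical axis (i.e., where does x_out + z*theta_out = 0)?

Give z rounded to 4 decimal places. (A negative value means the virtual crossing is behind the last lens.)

Initial: x=2.0000 theta=0.0000
After 1 (propagate distance d=8): x=2.0000 theta=0.0000
After 2 (thin lens f=34): x=2.0000 theta=-1/17 (≈-0.0588)
After 3 (propagate distance d=20): x=14/17 (≈0.8235) theta=-1/17 (≈-0.0588)
After 4 (thin lens f=40): x=14/17 (≈0.8235) theta=-27/340 (≈-0.0794)
z_focus = -x_out/theta_out = -(14/17)/(-27/340) = 280/27 ≈ 10.3704
Rounded to 4 decimal places: z = 10.3704

Answer: 10.3704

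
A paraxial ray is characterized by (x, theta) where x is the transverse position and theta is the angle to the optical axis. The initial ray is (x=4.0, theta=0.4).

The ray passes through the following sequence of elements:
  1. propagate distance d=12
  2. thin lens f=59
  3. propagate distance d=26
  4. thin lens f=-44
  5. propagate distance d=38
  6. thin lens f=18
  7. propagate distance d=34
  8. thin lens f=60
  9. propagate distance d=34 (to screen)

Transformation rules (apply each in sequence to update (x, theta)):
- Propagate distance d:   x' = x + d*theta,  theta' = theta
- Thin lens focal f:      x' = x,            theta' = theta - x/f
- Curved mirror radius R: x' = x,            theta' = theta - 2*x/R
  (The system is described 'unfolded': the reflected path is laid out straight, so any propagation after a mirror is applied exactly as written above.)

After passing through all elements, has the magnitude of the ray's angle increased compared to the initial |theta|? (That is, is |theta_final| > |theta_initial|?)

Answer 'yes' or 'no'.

Initial: x=4.0000 theta=0.4000
After 1 (propagate distance d=12): x=8.8000 theta=0.4000
After 2 (thin lens f=59): x=8.8000 theta=74/295 (≈0.2508)
After 3 (propagate distance d=26): x=904/59 (≈15.3220) theta=74/295 (≈0.2508)
After 4 (thin lens f=-44): x=904/59 (≈15.3220) theta=1944/3245 (≈0.5991)
After 5 (propagate distance d=38): x=123592/3245 (≈38.0869) theta=1944/3245 (≈0.5991)
After 6 (thin lens f=18): x=123592/3245 (≈38.0869) theta=-8860/5841 (≈-1.5169)
After 7 (propagate distance d=34): x=-393872/29205 (≈-13.4865) theta=-8860/5841 (≈-1.5169)
After 8 (thin lens f=60): x=-393872/29205 (≈-13.4865) theta=-566032/438075 (≈-1.2921)
After 9 (propagate distance d=34 (to screen)): x=-25153168/438075 (≈-57.4175) theta=-566032/438075 (≈-1.2921)
|theta_initial|=0.4000 |theta_final|=566032/438075 (≈1.2921) -> increased

Answer: yes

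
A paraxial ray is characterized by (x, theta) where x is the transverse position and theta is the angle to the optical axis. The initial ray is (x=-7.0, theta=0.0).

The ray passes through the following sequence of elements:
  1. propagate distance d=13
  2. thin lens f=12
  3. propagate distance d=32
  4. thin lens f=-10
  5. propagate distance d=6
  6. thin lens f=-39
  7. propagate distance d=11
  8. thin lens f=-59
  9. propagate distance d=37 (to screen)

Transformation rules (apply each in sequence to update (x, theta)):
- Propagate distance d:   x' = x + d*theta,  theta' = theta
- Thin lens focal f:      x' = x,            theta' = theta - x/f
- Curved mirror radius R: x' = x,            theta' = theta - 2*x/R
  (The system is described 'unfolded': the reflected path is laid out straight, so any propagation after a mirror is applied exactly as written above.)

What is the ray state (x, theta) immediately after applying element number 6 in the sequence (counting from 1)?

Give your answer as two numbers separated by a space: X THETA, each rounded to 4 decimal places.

Initial: x=-7.0000 theta=0.0000
After 1 (propagate distance d=13): x=-7.0000 theta=0.0000
After 2 (thin lens f=12): x=-7.0000 theta=7/12 (≈0.5833)
After 3 (propagate distance d=32): x=35/3 (≈11.6667) theta=7/12 (≈0.5833)
After 4 (thin lens f=-10): x=35/3 (≈11.6667) theta=1.7500
After 5 (propagate distance d=6): x=133/6 (≈22.1667) theta=1.7500
After 6 (thin lens f=-39): x=133/6 (≈22.1667) theta=1085/468 (≈2.3184)
Rounded to 4 decimal places: x = 22.1667, theta = 2.3184

Answer: 22.1667 2.3184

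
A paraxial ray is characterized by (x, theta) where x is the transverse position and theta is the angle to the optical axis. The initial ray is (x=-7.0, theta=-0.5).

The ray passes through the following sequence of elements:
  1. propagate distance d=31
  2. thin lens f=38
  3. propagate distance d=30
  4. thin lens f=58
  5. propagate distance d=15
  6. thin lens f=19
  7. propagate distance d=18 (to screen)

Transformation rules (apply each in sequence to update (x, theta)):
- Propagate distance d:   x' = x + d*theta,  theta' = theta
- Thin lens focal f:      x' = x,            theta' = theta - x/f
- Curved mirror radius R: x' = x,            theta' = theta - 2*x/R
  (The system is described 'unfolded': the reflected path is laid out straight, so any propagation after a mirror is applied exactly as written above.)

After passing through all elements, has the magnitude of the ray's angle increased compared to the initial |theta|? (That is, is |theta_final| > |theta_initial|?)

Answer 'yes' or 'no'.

Initial: x=-7.0000 theta=-0.5000
After 1 (propagate distance d=31): x=-22.5000 theta=-0.5000
After 2 (thin lens f=38): x=-22.5000 theta=7/76 (≈0.0921)
After 3 (propagate distance d=30): x=-375/19 (≈-19.7368) theta=7/76 (≈0.0921)
After 4 (thin lens f=58): x=-375/19 (≈-19.7368) theta=953/2204 (≈0.4324)
After 5 (propagate distance d=15): x=-29205/2204 (≈-13.2509) theta=953/2204 (≈0.4324)
After 6 (thin lens f=19): x=-29205/2204 (≈-13.2509) theta=11828/10469 (≈1.1298)
After 7 (propagate distance d=18 (to screen)): x=296721/41876 (≈7.0857) theta=11828/10469 (≈1.1298)
|theta_initial|=0.5000 |theta_final|=11828/10469 (≈1.1298) -> increased

Answer: yes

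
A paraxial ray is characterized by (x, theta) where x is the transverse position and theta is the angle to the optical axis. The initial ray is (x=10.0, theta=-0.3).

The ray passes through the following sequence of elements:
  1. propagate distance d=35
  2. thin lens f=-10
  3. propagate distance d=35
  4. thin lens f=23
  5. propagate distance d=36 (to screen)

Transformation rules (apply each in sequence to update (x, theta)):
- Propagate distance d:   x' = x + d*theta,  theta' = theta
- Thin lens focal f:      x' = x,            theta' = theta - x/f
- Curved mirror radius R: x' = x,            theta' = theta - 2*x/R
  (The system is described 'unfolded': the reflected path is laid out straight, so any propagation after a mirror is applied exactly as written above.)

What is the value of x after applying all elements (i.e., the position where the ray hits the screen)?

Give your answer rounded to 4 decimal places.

Answer: -5.3935

Derivation:
Initial: x=10.0000 theta=-0.3000
After 1 (propagate distance d=35): x=-0.5000 theta=-0.3000
After 2 (thin lens f=-10): x=-0.5000 theta=-0.3500
After 3 (propagate distance d=35): x=-12.7500 theta=-0.3500
After 4 (thin lens f=23): x=-12.7500 theta=47/230 (≈0.2043)
After 5 (propagate distance d=36 (to screen)): x=-2481/460 (≈-5.3935) theta=47/230 (≈0.2043)
Rounded to 4 decimal places: x = -5.3935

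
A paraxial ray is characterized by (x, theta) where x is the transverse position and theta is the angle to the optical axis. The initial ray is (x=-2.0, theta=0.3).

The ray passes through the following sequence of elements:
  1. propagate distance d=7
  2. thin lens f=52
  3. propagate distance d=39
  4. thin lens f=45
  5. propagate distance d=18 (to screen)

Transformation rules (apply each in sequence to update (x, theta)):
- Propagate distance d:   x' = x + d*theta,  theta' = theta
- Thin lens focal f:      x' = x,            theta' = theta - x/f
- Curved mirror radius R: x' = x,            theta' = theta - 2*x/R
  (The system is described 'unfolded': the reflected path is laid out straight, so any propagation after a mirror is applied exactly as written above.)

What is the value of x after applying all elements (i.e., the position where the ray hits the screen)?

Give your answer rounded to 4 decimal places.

Initial: x=-2.0000 theta=0.3000
After 1 (propagate distance d=7): x=0.1000 theta=0.3000
After 2 (thin lens f=52): x=0.1000 theta=31/104 (≈0.2981)
After 3 (propagate distance d=39): x=11.7250 theta=31/104 (≈0.2981)
After 4 (thin lens f=45): x=11.7250 theta=439/11700 (≈0.0375)
After 5 (propagate distance d=18 (to screen)): x=32241/2600 (≈12.4004) theta=439/11700 (≈0.0375)
Rounded to 4 decimal places: x = 12.4004

Answer: 12.4004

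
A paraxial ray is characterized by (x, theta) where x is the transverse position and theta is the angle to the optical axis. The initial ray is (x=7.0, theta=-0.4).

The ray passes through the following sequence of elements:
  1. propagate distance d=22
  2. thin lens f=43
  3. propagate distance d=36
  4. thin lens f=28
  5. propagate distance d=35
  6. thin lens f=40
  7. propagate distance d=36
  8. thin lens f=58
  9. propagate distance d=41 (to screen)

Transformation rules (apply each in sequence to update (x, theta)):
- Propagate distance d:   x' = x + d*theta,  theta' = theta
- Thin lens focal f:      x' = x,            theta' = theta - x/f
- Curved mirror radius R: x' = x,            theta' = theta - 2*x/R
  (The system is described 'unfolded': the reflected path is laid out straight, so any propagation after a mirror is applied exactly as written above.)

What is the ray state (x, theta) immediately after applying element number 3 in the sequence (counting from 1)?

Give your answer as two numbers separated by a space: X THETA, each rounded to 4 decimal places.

Initial: x=7.0000 theta=-0.4000
After 1 (propagate distance d=22): x=-1.8000 theta=-0.4000
After 2 (thin lens f=43): x=-1.8000 theta=-77/215 (≈-0.3581)
After 3 (propagate distance d=36): x=-3159/215 (≈-14.6930) theta=-77/215 (≈-0.3581)
Rounded to 4 decimal places: x = -14.6930, theta = -0.3581

Answer: -14.6930 -0.3581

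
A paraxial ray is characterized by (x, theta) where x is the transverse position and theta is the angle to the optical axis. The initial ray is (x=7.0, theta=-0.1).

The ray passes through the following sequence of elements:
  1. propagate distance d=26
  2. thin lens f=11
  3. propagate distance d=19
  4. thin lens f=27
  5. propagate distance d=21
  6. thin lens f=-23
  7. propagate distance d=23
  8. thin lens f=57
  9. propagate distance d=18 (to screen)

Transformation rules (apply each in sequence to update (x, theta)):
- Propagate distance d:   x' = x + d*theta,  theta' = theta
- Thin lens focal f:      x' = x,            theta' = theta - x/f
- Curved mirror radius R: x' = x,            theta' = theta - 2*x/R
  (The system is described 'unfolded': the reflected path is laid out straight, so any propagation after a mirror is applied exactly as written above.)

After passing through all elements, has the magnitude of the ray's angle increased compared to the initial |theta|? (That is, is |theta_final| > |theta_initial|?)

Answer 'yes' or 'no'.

Initial: x=7.0000 theta=-0.1000
After 1 (propagate distance d=26): x=4.4000 theta=-0.1000
After 2 (thin lens f=11): x=4.4000 theta=-0.5000
After 3 (propagate distance d=19): x=-5.1000 theta=-0.5000
After 4 (thin lens f=27): x=-5.1000 theta=-14/45 (≈-0.3111)
After 5 (propagate distance d=21): x=-349/30 (≈-11.6333) theta=-14/45 (≈-0.3111)
After 6 (thin lens f=-23): x=-349/30 (≈-11.6333) theta=-1691/2070 (≈-0.8169)
After 7 (propagate distance d=23): x=-1369/45 (≈-30.4222) theta=-1691/2070 (≈-0.8169)
After 8 (thin lens f=57): x=-1369/45 (≈-30.4222) theta=-33413/117990 (≈-0.2832)
After 9 (propagate distance d=18 (to screen)): x=-698492/19665 (≈-35.5196) theta=-33413/117990 (≈-0.2832)
|theta_initial|=0.1000 |theta_final|=33413/117990 (≈0.2832) -> increased

Answer: yes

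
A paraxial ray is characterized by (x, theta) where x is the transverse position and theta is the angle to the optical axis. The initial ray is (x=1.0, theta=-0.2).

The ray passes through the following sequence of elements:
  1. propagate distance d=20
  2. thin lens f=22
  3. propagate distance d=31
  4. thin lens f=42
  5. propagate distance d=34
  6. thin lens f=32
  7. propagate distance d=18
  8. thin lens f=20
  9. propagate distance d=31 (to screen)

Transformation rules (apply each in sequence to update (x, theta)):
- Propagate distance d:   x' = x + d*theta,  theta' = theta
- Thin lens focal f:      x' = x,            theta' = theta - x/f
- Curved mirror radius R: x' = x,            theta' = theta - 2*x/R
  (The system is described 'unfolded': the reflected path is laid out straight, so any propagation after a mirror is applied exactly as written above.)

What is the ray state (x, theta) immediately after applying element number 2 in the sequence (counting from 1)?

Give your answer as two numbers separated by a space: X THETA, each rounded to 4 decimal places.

Answer: -3.0000 -0.0636

Derivation:
Initial: x=1.0000 theta=-0.2000
After 1 (propagate distance d=20): x=-3.0000 theta=-0.2000
After 2 (thin lens f=22): x=-3.0000 theta=-7/110 (≈-0.0636)
Rounded to 4 decimal places: x = -3.0000, theta = -0.0636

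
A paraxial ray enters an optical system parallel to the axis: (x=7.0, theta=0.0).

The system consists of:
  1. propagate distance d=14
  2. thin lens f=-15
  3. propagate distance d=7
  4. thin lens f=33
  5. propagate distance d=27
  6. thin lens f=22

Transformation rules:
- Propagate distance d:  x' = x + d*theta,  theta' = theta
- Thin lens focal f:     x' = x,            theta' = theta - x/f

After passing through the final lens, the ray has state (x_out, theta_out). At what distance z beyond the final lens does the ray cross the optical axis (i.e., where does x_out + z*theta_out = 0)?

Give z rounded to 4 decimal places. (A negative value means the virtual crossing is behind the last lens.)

Initial: x=7.0000 theta=0.0000
After 1 (propagate distance d=14): x=7.0000 theta=0.0000
After 2 (thin lens f=-15): x=7.0000 theta=7/15 (≈0.4667)
After 3 (propagate distance d=7): x=154/15 (≈10.2667) theta=7/15 (≈0.4667)
After 4 (thin lens f=33): x=154/15 (≈10.2667) theta=7/45 (≈0.1556)
After 5 (propagate distance d=27): x=217/15 (≈14.4667) theta=7/45 (≈0.1556)
After 6 (thin lens f=22): x=217/15 (≈14.4667) theta=-497/990 (≈-0.5020)
z_focus = -x_out/theta_out = -(217/15)/(-497/990) = 2046/71 ≈ 28.8169
Rounded to 4 decimal places: z = 28.8169

Answer: 28.8169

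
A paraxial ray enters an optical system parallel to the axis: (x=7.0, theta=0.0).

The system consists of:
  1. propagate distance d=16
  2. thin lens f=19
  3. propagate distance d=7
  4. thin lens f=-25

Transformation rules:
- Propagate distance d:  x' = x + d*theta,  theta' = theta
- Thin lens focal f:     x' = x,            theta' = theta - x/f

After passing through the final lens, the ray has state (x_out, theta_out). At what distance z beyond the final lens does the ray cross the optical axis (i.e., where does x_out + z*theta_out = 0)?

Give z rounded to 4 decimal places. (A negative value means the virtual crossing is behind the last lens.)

Answer: 23.0769

Derivation:
Initial: x=7.0000 theta=0.0000
After 1 (propagate distance d=16): x=7.0000 theta=0.0000
After 2 (thin lens f=19): x=7.0000 theta=-7/19 (≈-0.3684)
After 3 (propagate distance d=7): x=84/19 (≈4.4211) theta=-7/19 (≈-0.3684)
After 4 (thin lens f=-25): x=84/19 (≈4.4211) theta=-91/475 (≈-0.1916)
z_focus = -x_out/theta_out = -(84/19)/(-91/475) = 300/13 ≈ 23.0769
Rounded to 4 decimal places: z = 23.0769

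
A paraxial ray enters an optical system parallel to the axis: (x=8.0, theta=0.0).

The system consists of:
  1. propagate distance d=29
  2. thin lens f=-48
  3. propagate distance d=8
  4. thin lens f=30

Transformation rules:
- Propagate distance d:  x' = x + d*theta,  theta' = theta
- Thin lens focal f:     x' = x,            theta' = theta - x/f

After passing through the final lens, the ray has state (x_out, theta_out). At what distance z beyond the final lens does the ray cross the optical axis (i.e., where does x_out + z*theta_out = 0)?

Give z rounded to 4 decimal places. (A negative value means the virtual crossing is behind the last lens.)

Initial: x=8.0000 theta=0.0000
After 1 (propagate distance d=29): x=8.0000 theta=0.0000
After 2 (thin lens f=-48): x=8.0000 theta=1/6 (≈0.1667)
After 3 (propagate distance d=8): x=28/3 (≈9.3333) theta=1/6 (≈0.1667)
After 4 (thin lens f=30): x=28/3 (≈9.3333) theta=-13/90 (≈-0.1444)
z_focus = -x_out/theta_out = -(28/3)/(-13/90) = 840/13 ≈ 64.6154
Rounded to 4 decimal places: z = 64.6154

Answer: 64.6154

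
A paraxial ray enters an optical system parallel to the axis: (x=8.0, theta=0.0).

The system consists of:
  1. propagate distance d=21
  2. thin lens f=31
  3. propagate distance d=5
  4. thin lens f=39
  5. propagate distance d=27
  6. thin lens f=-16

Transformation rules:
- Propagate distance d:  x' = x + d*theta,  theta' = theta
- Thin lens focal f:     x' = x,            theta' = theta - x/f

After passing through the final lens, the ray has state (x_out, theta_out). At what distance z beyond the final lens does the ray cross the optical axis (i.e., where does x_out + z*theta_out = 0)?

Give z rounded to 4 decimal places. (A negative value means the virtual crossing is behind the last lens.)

Initial: x=8.0000 theta=0.0000
After 1 (propagate distance d=21): x=8.0000 theta=0.0000
After 2 (thin lens f=31): x=8.0000 theta=-8/31 (≈-0.2581)
After 3 (propagate distance d=5): x=208/31 (≈6.7097) theta=-8/31 (≈-0.2581)
After 4 (thin lens f=39): x=208/31 (≈6.7097) theta=-40/93 (≈-0.4301)
After 5 (propagate distance d=27): x=-152/31 (≈-4.9032) theta=-40/93 (≈-0.4301)
After 6 (thin lens f=-16): x=-152/31 (≈-4.9032) theta=-137/186 (≈-0.7366)
z_focus = -x_out/theta_out = -(-152/31)/(-137/186) = -912/137 ≈ -6.6569
Rounded to 4 decimal places: z = -6.6569

Answer: -6.6569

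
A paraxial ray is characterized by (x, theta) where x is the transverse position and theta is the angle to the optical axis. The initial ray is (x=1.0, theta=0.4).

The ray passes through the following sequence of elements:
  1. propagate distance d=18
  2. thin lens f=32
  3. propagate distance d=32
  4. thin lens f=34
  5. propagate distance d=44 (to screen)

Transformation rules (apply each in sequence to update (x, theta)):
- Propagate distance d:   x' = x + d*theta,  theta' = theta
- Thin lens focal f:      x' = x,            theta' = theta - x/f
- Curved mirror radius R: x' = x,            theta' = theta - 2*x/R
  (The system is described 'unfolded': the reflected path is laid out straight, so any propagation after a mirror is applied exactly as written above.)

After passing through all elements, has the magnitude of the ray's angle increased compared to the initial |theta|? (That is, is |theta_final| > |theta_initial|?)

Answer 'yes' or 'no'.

Initial: x=1.0000 theta=0.4000
After 1 (propagate distance d=18): x=8.2000 theta=0.4000
After 2 (thin lens f=32): x=8.2000 theta=23/160 (≈0.1438)
After 3 (propagate distance d=32): x=12.8000 theta=23/160 (≈0.1438)
After 4 (thin lens f=34): x=12.8000 theta=-633/2720 (≈-0.2327)
After 5 (propagate distance d=44 (to screen)): x=1741/680 (≈2.5603) theta=-633/2720 (≈-0.2327)
|theta_initial|=0.4000 |theta_final|=633/2720 (≈0.2327) -> not increased

Answer: no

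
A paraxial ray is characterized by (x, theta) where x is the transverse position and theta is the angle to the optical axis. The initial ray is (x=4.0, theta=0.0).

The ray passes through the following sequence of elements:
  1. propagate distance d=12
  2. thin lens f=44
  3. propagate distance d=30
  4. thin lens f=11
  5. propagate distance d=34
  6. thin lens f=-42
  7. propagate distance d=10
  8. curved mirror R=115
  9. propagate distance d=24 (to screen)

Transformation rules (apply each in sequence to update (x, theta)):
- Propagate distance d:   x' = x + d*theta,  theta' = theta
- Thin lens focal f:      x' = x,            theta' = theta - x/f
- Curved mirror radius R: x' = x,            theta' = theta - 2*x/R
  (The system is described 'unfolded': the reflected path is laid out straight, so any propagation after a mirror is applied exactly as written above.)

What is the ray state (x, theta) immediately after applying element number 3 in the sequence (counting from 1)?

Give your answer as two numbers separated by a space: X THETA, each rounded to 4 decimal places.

Initial: x=4.0000 theta=0.0000
After 1 (propagate distance d=12): x=4.0000 theta=0.0000
After 2 (thin lens f=44): x=4.0000 theta=-1/11 (≈-0.0909)
After 3 (propagate distance d=30): x=14/11 (≈1.2727) theta=-1/11 (≈-0.0909)
Rounded to 4 decimal places: x = 1.2727, theta = -0.0909

Answer: 1.2727 -0.0909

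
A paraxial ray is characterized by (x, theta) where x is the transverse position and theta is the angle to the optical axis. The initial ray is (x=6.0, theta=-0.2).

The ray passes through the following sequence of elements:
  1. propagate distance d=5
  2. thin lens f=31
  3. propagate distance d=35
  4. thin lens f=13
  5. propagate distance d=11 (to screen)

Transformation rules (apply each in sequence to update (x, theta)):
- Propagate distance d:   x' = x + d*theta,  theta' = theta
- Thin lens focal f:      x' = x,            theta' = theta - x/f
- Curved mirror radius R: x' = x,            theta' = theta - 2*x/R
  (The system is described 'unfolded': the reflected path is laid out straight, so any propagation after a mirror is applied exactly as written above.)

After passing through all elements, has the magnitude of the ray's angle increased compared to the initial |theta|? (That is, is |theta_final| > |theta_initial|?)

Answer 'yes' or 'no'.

Answer: yes

Derivation:
Initial: x=6.0000 theta=-0.2000
After 1 (propagate distance d=5): x=5.0000 theta=-0.2000
After 2 (thin lens f=31): x=5.0000 theta=-56/155 (≈-0.3613)
After 3 (propagate distance d=35): x=-237/31 (≈-7.6452) theta=-56/155 (≈-0.3613)
After 4 (thin lens f=13): x=-237/31 (≈-7.6452) theta=457/2015 (≈0.2268)
After 5 (propagate distance d=11 (to screen)): x=-10378/2015 (≈-5.1504) theta=457/2015 (≈0.2268)
|theta_initial|=0.2000 |theta_final|=457/2015 (≈0.2268) -> increased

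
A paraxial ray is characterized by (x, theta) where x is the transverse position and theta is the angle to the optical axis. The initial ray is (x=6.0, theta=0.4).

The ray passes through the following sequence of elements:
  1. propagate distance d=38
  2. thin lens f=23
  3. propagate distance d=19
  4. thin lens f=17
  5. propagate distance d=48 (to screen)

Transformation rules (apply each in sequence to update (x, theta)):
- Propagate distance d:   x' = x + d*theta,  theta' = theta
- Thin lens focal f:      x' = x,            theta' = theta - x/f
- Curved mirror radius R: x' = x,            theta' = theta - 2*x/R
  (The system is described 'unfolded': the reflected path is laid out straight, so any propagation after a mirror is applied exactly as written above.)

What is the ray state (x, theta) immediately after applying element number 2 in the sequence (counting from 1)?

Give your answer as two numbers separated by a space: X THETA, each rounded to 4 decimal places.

Initial: x=6.0000 theta=0.4000
After 1 (propagate distance d=38): x=21.2000 theta=0.4000
After 2 (thin lens f=23): x=21.2000 theta=-12/23 (≈-0.5217)
Rounded to 4 decimal places: x = 21.2000, theta = -0.5217

Answer: 21.2000 -0.5217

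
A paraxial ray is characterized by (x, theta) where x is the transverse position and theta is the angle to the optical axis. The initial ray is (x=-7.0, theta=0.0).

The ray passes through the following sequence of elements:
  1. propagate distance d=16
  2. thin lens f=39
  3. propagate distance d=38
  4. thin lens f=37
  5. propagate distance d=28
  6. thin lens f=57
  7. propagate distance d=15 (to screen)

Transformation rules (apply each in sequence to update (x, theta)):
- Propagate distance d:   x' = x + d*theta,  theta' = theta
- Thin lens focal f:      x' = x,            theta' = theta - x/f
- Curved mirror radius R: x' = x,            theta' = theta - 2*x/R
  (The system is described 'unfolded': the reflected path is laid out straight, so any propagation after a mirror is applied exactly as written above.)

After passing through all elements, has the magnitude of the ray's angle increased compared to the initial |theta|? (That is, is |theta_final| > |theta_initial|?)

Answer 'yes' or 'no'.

Initial: x=-7.0000 theta=0.0000
After 1 (propagate distance d=16): x=-7.0000 theta=0.0000
After 2 (thin lens f=39): x=-7.0000 theta=7/39 (≈0.1795)
After 3 (propagate distance d=38): x=-7/39 (≈-0.1795) theta=7/39 (≈0.1795)
After 4 (thin lens f=37): x=-7/39 (≈-0.1795) theta=266/1443 (≈0.1843)
After 5 (propagate distance d=28): x=553/111 (≈4.9820) theta=266/1443 (≈0.1843)
After 6 (thin lens f=57): x=553/111 (≈4.9820) theta=7973/82251 (≈0.0969)
After 7 (propagate distance d=15 (to screen)): x=176456/27417 (≈6.4360) theta=7973/82251 (≈0.0969)
|theta_initial|=0.0000 |theta_final|=7973/82251 (≈0.0969) -> increased

Answer: yes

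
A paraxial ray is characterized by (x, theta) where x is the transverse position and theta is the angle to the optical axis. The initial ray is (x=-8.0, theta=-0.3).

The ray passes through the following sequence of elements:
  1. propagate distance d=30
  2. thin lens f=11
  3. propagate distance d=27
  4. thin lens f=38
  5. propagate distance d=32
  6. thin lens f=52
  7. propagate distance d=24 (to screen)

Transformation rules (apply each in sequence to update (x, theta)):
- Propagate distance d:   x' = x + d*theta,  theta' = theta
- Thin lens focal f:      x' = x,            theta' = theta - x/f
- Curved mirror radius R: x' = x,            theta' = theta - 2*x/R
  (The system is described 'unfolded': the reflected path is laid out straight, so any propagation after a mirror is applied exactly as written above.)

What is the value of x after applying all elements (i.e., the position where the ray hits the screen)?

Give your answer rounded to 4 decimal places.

Answer: 42.2633

Derivation:
Initial: x=-8.0000 theta=-0.3000
After 1 (propagate distance d=30): x=-17.0000 theta=-0.3000
After 2 (thin lens f=11): x=-17.0000 theta=137/110 (≈1.2455)
After 3 (propagate distance d=27): x=1829/110 (≈16.6273) theta=137/110 (≈1.2455)
After 4 (thin lens f=38): x=1829/110 (≈16.6273) theta=307/380 (≈0.8079)
After 5 (propagate distance d=32): x=88783/2090 (≈42.4799) theta=307/380 (≈0.8079)
After 6 (thin lens f=52): x=88783/2090 (≈42.4799) theta=-981/108680 (≈-0.0090)
After 7 (propagate distance d=24 (to screen)): x=1148293/27170 (≈42.2633) theta=-981/108680 (≈-0.0090)
Rounded to 4 decimal places: x = 42.2633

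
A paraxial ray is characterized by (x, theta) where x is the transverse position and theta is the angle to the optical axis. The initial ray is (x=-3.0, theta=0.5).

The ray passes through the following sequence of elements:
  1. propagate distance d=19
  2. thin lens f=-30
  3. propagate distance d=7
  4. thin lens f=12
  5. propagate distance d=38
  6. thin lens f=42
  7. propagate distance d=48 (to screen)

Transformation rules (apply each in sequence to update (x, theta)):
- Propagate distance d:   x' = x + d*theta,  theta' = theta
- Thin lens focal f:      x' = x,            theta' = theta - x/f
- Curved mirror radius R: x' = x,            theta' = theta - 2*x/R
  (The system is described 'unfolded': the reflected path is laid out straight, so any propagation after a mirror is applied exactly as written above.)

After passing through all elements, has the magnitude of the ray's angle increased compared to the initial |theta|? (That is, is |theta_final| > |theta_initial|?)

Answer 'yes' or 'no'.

Initial: x=-3.0000 theta=0.5000
After 1 (propagate distance d=19): x=6.5000 theta=0.5000
After 2 (thin lens f=-30): x=6.5000 theta=43/60 (≈0.7167)
After 3 (propagate distance d=7): x=691/60 (≈11.5167) theta=43/60 (≈0.7167)
After 4 (thin lens f=12): x=691/60 (≈11.5167) theta=-35/144 (≈-0.2431)
After 5 (propagate distance d=38): x=821/360 (≈2.2806) theta=-35/144 (≈-0.2431)
After 6 (thin lens f=42): x=821/360 (≈2.2806) theta=-281/945 (≈-0.2974)
After 7 (propagate distance d=48 (to screen)): x=-30221/2520 (≈-11.9925) theta=-281/945 (≈-0.2974)
|theta_initial|=0.5000 |theta_final|=281/945 (≈0.2974) -> not increased

Answer: no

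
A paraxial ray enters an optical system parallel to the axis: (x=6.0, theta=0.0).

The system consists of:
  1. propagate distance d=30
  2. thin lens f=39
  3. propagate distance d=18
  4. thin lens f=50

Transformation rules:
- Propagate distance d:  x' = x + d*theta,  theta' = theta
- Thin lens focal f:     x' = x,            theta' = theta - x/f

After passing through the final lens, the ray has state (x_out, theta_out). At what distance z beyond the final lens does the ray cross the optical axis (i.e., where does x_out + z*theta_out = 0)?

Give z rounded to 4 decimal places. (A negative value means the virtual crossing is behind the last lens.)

Answer: 14.7887

Derivation:
Initial: x=6.0000 theta=0.0000
After 1 (propagate distance d=30): x=6.0000 theta=0.0000
After 2 (thin lens f=39): x=6.0000 theta=-2/13 (≈-0.1538)
After 3 (propagate distance d=18): x=42/13 (≈3.2308) theta=-2/13 (≈-0.1538)
After 4 (thin lens f=50): x=42/13 (≈3.2308) theta=-71/325 (≈-0.2185)
z_focus = -x_out/theta_out = -(42/13)/(-71/325) = 1050/71 ≈ 14.7887
Rounded to 4 decimal places: z = 14.7887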